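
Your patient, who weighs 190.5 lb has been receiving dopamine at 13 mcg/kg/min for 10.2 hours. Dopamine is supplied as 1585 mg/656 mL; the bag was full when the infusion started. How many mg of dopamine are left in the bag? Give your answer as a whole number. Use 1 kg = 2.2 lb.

896 mg

Weight = 190.5 lb ÷ 2.2 lb/kg = 86.59091 kg
Dose = 13 mcg/kg/min × 86.59091 kg = 1125.682 mcg/min
1125.682 mcg/min × 60 min/hr = 67540.91 mcg/hr
Concentration = 1585 mg ÷ 656 mL = 2.416159 mg/mL = 2416.159 mcg/mL
Rate = 67540.91 mcg/hr ÷ 2416.159 mcg/mL = 27.95384 mL/hr
Volume infused = 27.95384 mL/hr × 10.2 hr = 285.1292 mL
Volume remaining = 656 − 285.1292 = 370.8708 mL
Drug remaining = 370.8708 mL × 2416.159 mcg/mL = 896082.7 mcg = 896.0827 mg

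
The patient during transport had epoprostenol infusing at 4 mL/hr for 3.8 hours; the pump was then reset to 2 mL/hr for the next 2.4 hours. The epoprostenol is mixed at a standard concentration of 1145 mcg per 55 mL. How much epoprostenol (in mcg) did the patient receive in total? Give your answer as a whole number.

Concentration = 1145 mcg ÷ 55 mL = 20.81818 mcg/mL
Stage 1: 4 mL/hr × 3.8 hr = 15.2 mL → 15.2 mL × 20.81818 mcg/mL = 316.4364 mcg
Stage 2: 2 mL/hr × 2.4 hr = 4.8 mL → 4.8 mL × 20.81818 mcg/mL = 99.92727 mcg
Total = 316.4364 + 99.92727 = 416.3636 mcg

416 mcg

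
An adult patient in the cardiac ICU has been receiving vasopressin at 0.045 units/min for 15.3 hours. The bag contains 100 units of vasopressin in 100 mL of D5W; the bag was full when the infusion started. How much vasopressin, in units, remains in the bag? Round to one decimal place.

58.7 units

0.045 units/min × 60 min/hr = 2.7 units/hr
Concentration = 100 units ÷ 100 mL = 1 units/mL
Rate = 2.7 units/hr ÷ 1 units/mL = 2.7 mL/hr
Volume infused = 2.7 mL/hr × 15.3 hr = 41.31 mL
Volume remaining = 100 − 41.31 = 58.69 mL
Drug remaining = 58.69 mL × 1 units/mL = 58.69 units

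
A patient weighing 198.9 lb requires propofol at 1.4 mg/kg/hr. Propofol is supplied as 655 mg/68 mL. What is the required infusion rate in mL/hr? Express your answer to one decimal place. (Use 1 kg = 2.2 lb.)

Weight = 198.9 lb ÷ 2.2 lb/kg = 90.40909 kg
Dose = 1.4 mg/kg/hr × 90.40909 kg = 126.5727 mg/hr
Concentration = 655 mg ÷ 68 mL = 9.632353 mg/mL
Rate = 126.5727 mg/hr ÷ 9.632353 mg/mL = 13.14037 mL/hr

13.1 mL/hr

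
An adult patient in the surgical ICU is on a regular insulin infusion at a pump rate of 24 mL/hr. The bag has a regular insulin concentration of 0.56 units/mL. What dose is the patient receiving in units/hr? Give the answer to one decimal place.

13.4 units/hr

Drug rate = 24 mL/hr × 0.56 units/mL = 13.44 units/hr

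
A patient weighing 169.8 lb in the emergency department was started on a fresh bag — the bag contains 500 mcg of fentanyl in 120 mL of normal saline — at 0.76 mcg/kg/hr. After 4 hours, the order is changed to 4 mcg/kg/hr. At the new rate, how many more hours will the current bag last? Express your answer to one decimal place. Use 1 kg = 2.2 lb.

0.9 hours

Initial rate:
Weight = 169.8 lb ÷ 2.2 lb/kg = 77.18182 kg
Dose = 0.76 mcg/kg/hr × 77.18182 kg = 58.65818 mcg/hr
Concentration = 500 mcg ÷ 120 mL = 4.166667 mcg/mL
Rate = 58.65818 mcg/hr ÷ 4.166667 mcg/mL = 14.07796 mL/hr
Volume infused so far = 14.07796 mL/hr × 4 hr = 56.31185 mL
Volume remaining = 120 − 56.31185 = 63.68815 mL
New rate:
Dose = 4 mcg/kg/hr × 77.18182 kg = 308.7273 mcg/hr
Rate = 308.7273 mcg/hr ÷ 4.166667 mcg/mL = 74.09455 mL/hr
Time remaining = 63.68815 mL ÷ 74.09455 mL/hr = 0.8595524 hr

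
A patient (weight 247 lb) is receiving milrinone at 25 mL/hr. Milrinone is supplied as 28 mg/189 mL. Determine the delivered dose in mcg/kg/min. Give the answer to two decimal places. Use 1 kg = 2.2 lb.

0.55 mcg/kg/min

Weight = 247 lb ÷ 2.2 lb/kg = 112.2727 kg
Concentration = 28 mg ÷ 189 mL = 0.1481481 mg/mL = 148.1481 mcg/mL
Drug rate = 25 mL/hr × 148.1481 mcg/mL = 3703.704 mcg/hr
3703.704 mcg/hr ÷ 60 min/hr = 61.7284 mcg/min
61.7284 mcg/min ÷ 112.2727 kg = 0.5498076 mcg/kg/min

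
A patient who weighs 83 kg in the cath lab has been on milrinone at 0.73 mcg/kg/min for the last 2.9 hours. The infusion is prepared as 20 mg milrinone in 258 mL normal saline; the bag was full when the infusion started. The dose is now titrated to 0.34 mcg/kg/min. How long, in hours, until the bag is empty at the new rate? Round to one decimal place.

5.6 hours

Initial rate:
Dose = 0.73 mcg/kg/min × 83 kg = 60.59 mcg/min
60.59 mcg/min × 60 min/hr = 3635.4 mcg/hr
Concentration = 20 mg ÷ 258 mL = 0.07751938 mg/mL = 77.51938 mcg/mL
Rate = 3635.4 mcg/hr ÷ 77.51938 mcg/mL = 46.89666 mL/hr
Volume infused so far = 46.89666 mL/hr × 2.9 hr = 136.0003 mL
Volume remaining = 258 − 136.0003 = 121.9997 mL
New rate:
Dose = 0.34 mcg/kg/min × 83 kg = 28.22 mcg/min
28.22 mcg/min × 60 min/hr = 1693.2 mcg/hr
Rate = 1693.2 mcg/hr ÷ 77.51938 mcg/mL = 21.84228 mL/hr
Time remaining = 121.9997 mL ÷ 21.84228 mL/hr = 5.585483 hr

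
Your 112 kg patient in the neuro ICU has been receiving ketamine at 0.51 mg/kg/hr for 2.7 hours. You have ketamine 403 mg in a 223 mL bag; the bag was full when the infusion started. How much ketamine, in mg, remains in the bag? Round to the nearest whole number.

Dose = 0.51 mg/kg/hr × 112 kg = 57.12 mg/hr
Concentration = 403 mg ÷ 223 mL = 1.807175 mg/mL
Rate = 57.12 mg/hr ÷ 1.807175 mg/mL = 31.60734 mL/hr
Volume infused = 31.60734 mL/hr × 2.7 hr = 85.33983 mL
Volume remaining = 223 − 85.33983 = 137.6602 mL
Drug remaining = 137.6602 mL × 1.807175 mg/mL = 248.776 mg

249 mg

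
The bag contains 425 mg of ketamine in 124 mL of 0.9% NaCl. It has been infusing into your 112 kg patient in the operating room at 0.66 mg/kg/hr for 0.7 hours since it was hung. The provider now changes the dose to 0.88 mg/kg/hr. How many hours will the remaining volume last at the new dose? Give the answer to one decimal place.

Initial rate:
Dose = 0.66 mg/kg/hr × 112 kg = 73.92 mg/hr
Concentration = 425 mg ÷ 124 mL = 3.427419 mg/mL
Rate = 73.92 mg/hr ÷ 3.427419 mg/mL = 21.56725 mL/hr
Volume infused so far = 21.56725 mL/hr × 0.7 hr = 15.09707 mL
Volume remaining = 124 − 15.09707 = 108.9029 mL
New rate:
Dose = 0.88 mg/kg/hr × 112 kg = 98.56 mg/hr
Rate = 98.56 mg/hr ÷ 3.427419 mg/mL = 28.75633 mL/hr
Time remaining = 108.9029 mL ÷ 28.75633 mL/hr = 3.787094 hr

3.8 hours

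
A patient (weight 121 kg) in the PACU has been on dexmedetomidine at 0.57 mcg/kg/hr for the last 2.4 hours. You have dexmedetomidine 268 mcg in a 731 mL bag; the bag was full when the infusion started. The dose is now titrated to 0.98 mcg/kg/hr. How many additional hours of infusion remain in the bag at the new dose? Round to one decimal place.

0.9 hours

Initial rate:
Dose = 0.57 mcg/kg/hr × 121 kg = 68.97 mcg/hr
Concentration = 268 mcg ÷ 731 mL = 0.3666211 mcg/mL
Rate = 68.97 mcg/hr ÷ 0.3666211 mcg/mL = 188.1234 mL/hr
Volume infused so far = 188.1234 mL/hr × 2.4 hr = 451.4961 mL
Volume remaining = 731 − 451.4961 = 279.5039 mL
New rate:
Dose = 0.98 mcg/kg/hr × 121 kg = 118.58 mcg/hr
Rate = 118.58 mcg/hr ÷ 0.3666211 mcg/mL = 323.4402 mL/hr
Time remaining = 279.5039 mL ÷ 323.4402 mL/hr = 0.8641592 hr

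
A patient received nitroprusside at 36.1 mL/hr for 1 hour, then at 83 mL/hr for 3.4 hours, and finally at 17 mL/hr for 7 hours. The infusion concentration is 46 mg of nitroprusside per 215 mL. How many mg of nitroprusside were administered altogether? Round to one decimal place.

93.6 mg

Concentration = 46 mg ÷ 215 mL = 0.2139535 mg/mL
Stage 1: 36.1 mL/hr × 1 hr = 36.1 mL → 36.1 mL × 0.2139535 mg/mL = 7.723721 mg
Stage 2: 83 mL/hr × 3.4 hr = 282.2 mL → 282.2 mL × 0.2139535 mg/mL = 60.37767 mg
Stage 3: 17 mL/hr × 7 hr = 119 mL → 119 mL × 0.2139535 mg/mL = 25.46047 mg
Total = 7.723721 + 60.37767 + 25.46047 = 93.56186 mg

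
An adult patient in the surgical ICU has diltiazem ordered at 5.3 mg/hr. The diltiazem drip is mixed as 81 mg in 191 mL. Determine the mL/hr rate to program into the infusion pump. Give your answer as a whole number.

Concentration = 81 mg ÷ 191 mL = 0.4240838 mg/mL
Rate = 5.3 mg/hr ÷ 0.4240838 mg/mL = 12.49753 mL/hr

12 mL/hr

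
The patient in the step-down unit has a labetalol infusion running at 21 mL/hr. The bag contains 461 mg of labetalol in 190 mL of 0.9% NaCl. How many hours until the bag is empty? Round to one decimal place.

Duration = 190 mL ÷ 21 mL/hr = 9.047619 hr

9.0 hours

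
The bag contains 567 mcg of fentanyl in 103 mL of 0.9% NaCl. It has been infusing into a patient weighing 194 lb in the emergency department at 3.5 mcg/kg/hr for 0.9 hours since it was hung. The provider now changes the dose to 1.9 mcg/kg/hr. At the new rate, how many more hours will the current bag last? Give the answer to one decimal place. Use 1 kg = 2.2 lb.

1.7 hours

Initial rate:
Weight = 194 lb ÷ 2.2 lb/kg = 88.18182 kg
Dose = 3.5 mcg/kg/hr × 88.18182 kg = 308.6364 mcg/hr
Concentration = 567 mcg ÷ 103 mL = 5.504854 mcg/mL
Rate = 308.6364 mcg/hr ÷ 5.504854 mcg/mL = 56.06622 mL/hr
Volume infused so far = 56.06622 mL/hr × 0.9 hr = 50.4596 mL
Volume remaining = 103 − 50.4596 = 52.5404 mL
New rate:
Dose = 1.9 mcg/kg/hr × 88.18182 kg = 167.5455 mcg/hr
Rate = 167.5455 mcg/hr ÷ 5.504854 mcg/mL = 30.43595 mL/hr
Time remaining = 52.5404 mL ÷ 30.43595 mL/hr = 1.726262 hr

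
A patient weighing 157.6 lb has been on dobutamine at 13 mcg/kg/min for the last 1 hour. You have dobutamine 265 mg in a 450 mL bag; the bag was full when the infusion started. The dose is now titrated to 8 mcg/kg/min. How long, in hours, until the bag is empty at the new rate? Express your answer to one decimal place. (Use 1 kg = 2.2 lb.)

6.1 hours

Initial rate:
Weight = 157.6 lb ÷ 2.2 lb/kg = 71.63636 kg
Dose = 13 mcg/kg/min × 71.63636 kg = 931.2727 mcg/min
931.2727 mcg/min × 60 min/hr = 55876.36 mcg/hr
Concentration = 265 mg ÷ 450 mL = 0.5888889 mg/mL = 588.8889 mcg/mL
Rate = 55876.36 mcg/hr ÷ 588.8889 mcg/mL = 94.88439 mL/hr
Volume infused so far = 94.88439 mL/hr × 1 hr = 94.88439 mL
Volume remaining = 450 − 94.88439 = 355.1156 mL
New rate:
Dose = 8 mcg/kg/min × 71.63636 kg = 573.0909 mcg/min
573.0909 mcg/min × 60 min/hr = 34385.45 mcg/hr
Rate = 34385.45 mcg/hr ÷ 588.8889 mcg/mL = 58.39039 mL/hr
Time remaining = 355.1156 mL ÷ 58.39039 mL/hr = 6.081747 hr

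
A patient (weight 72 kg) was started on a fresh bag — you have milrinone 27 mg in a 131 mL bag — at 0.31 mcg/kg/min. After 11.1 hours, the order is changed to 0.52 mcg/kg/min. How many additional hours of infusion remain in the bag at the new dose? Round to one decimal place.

5.4 hours

Initial rate:
Dose = 0.31 mcg/kg/min × 72 kg = 22.32 mcg/min
22.32 mcg/min × 60 min/hr = 1339.2 mcg/hr
Concentration = 27 mg ÷ 131 mL = 0.2061069 mg/mL = 206.1069 mcg/mL
Rate = 1339.2 mcg/hr ÷ 206.1069 mcg/mL = 6.4976 mL/hr
Volume infused so far = 6.4976 mL/hr × 11.1 hr = 72.12336 mL
Volume remaining = 131 − 72.12336 = 58.87664 mL
New rate:
Dose = 0.52 mcg/kg/min × 72 kg = 37.44 mcg/min
37.44 mcg/min × 60 min/hr = 2246.4 mcg/hr
Rate = 2246.4 mcg/hr ÷ 206.1069 mcg/mL = 10.8992 mL/hr
Time remaining = 58.87664 mL ÷ 10.8992 mL/hr = 5.401923 hr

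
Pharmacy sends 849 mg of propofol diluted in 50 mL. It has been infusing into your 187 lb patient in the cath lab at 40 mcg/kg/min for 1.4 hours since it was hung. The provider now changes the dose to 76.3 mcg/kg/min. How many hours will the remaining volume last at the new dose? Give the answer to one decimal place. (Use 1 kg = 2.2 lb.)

1.4 hours

Initial rate:
Weight = 187 lb ÷ 2.2 lb/kg = 85 kg
Dose = 40 mcg/kg/min × 85 kg = 3400 mcg/min
3400 mcg/min × 60 min/hr = 204000 mcg/hr
Concentration = 849 mg ÷ 50 mL = 16.98 mg/mL = 16980 mcg/mL
Rate = 204000 mcg/hr ÷ 16980 mcg/mL = 12.01413 mL/hr
Volume infused so far = 12.01413 mL/hr × 1.4 hr = 16.81979 mL
Volume remaining = 50 − 16.81979 = 33.18021 mL
New rate:
Dose = 76.3 mcg/kg/min × 85 kg = 6485.5 mcg/min
6485.5 mcg/min × 60 min/hr = 389130 mcg/hr
Rate = 389130 mcg/hr ÷ 16980 mcg/mL = 22.91696 mL/hr
Time remaining = 33.18021 mL ÷ 22.91696 mL/hr = 1.447845 hr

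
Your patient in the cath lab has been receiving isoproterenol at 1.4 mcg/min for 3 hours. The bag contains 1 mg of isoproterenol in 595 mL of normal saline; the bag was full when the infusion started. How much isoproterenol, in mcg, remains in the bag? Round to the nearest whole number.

748 mcg

1.4 mcg/min × 60 min/hr = 84 mcg/hr
Concentration = 1 mg ÷ 595 mL = 0.001680672 mg/mL = 1.680672 mcg/mL
Rate = 84 mcg/hr ÷ 1.680672 mcg/mL = 49.98 mL/hr
Volume infused = 49.98 mL/hr × 3 hr = 149.94 mL
Volume remaining = 595 − 149.94 = 445.06 mL
Drug remaining = 445.06 mL × 1.680672 mcg/mL = 748 mcg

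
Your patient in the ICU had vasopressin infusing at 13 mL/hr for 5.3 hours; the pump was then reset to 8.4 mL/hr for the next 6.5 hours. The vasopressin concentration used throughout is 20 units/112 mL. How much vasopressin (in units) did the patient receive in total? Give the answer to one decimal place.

Concentration = 20 units ÷ 112 mL = 0.1785714 units/mL
Stage 1: 13 mL/hr × 5.3 hr = 68.9 mL → 68.9 mL × 0.1785714 units/mL = 12.30357 units
Stage 2: 8.4 mL/hr × 6.5 hr = 54.6 mL → 54.6 mL × 0.1785714 units/mL = 9.75 units
Total = 12.30357 + 9.75 = 22.05357 units

22.1 units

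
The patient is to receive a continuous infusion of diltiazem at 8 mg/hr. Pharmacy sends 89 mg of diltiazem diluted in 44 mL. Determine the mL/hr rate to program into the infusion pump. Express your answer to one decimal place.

4.0 mL/hr

Concentration = 89 mg ÷ 44 mL = 2.022727 mg/mL
Rate = 8 mg/hr ÷ 2.022727 mg/mL = 3.955056 mL/hr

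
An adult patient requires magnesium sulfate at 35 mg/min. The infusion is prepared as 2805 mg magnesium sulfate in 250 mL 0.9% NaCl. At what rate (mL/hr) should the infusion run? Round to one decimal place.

187.2 mL/hr

35 mg/min × 60 min/hr = 2100 mg/hr
Concentration = 2805 mg ÷ 250 mL = 11.22 mg/mL
Rate = 2100 mg/hr ÷ 11.22 mg/mL = 187.1658 mL/hr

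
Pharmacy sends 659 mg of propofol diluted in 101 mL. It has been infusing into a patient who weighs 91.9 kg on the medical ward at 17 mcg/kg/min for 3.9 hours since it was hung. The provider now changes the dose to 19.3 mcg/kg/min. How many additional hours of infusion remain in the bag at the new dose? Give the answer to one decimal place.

2.8 hours

Initial rate:
Dose = 17 mcg/kg/min × 91.9 kg = 1562.3 mcg/min
1562.3 mcg/min × 60 min/hr = 93738 mcg/hr
Concentration = 659 mg ÷ 101 mL = 6.524752 mg/mL = 6524.752 mcg/mL
Rate = 93738 mcg/hr ÷ 6524.752 mcg/mL = 14.36652 mL/hr
Volume infused so far = 14.36652 mL/hr × 3.9 hr = 56.02944 mL
Volume remaining = 101 − 56.02944 = 44.97056 mL
New rate:
Dose = 19.3 mcg/kg/min × 91.9 kg = 1773.67 mcg/min
1773.67 mcg/min × 60 min/hr = 106420.2 mcg/hr
Rate = 106420.2 mcg/hr ÷ 6524.752 mcg/mL = 16.31023 mL/hr
Time remaining = 44.97056 mL ÷ 16.31023 mL/hr = 2.7572 hr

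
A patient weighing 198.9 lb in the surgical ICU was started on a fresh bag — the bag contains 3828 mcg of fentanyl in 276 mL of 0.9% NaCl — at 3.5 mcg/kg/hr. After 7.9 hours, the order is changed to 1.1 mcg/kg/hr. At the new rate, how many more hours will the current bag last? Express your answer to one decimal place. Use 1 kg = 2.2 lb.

Initial rate:
Weight = 198.9 lb ÷ 2.2 lb/kg = 90.40909 kg
Dose = 3.5 mcg/kg/hr × 90.40909 kg = 316.4318 mcg/hr
Concentration = 3828 mcg ÷ 276 mL = 13.86957 mcg/mL
Rate = 316.4318 mcg/hr ÷ 13.86957 mcg/mL = 22.81483 mL/hr
Volume infused so far = 22.81483 mL/hr × 7.9 hr = 180.2372 mL
Volume remaining = 276 − 180.2372 = 95.76282 mL
New rate:
Dose = 1.1 mcg/kg/hr × 90.40909 kg = 99.45 mcg/hr
Rate = 99.45 mcg/hr ÷ 13.86957 mcg/mL = 7.170376 mL/hr
Time remaining = 95.76282 mL ÷ 7.170376 mL/hr = 13.35534 hr

13.4 hours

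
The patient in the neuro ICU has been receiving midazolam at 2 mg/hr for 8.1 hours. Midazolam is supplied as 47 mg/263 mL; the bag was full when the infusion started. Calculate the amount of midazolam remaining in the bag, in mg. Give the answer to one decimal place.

Concentration = 47 mg ÷ 263 mL = 0.1787072 mg/mL
Rate = 2 mg/hr ÷ 0.1787072 mg/mL = 11.19149 mL/hr
Volume infused = 11.19149 mL/hr × 8.1 hr = 90.65106 mL
Volume remaining = 263 − 90.65106 = 172.3489 mL
Drug remaining = 172.3489 mL × 0.1787072 mg/mL = 30.8 mg

30.8 mg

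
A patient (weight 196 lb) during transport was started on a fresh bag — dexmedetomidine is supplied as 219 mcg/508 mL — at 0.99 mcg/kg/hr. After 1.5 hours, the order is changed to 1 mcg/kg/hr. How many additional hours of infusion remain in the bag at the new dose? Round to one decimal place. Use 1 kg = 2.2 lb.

1.0 hours

Initial rate:
Weight = 196 lb ÷ 2.2 lb/kg = 89.09091 kg
Dose = 0.99 mcg/kg/hr × 89.09091 kg = 88.2 mcg/hr
Concentration = 219 mcg ÷ 508 mL = 0.4311024 mcg/mL
Rate = 88.2 mcg/hr ÷ 0.4311024 mcg/mL = 204.5918 mL/hr
Volume infused so far = 204.5918 mL/hr × 1.5 hr = 306.8877 mL
Volume remaining = 508 − 306.8877 = 201.1123 mL
New rate:
Dose = 1 mcg/kg/hr × 89.09091 kg = 89.09091 mcg/hr
Rate = 89.09091 mcg/hr ÷ 0.4311024 mcg/mL = 206.6584 mL/hr
Time remaining = 201.1123 mL ÷ 206.6584 mL/hr = 0.9731633 hr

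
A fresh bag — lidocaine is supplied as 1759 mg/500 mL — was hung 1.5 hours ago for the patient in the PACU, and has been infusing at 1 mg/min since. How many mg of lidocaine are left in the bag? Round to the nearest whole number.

1 mg/min × 60 min/hr = 60 mg/hr
Concentration = 1759 mg ÷ 500 mL = 3.518 mg/mL
Rate = 60 mg/hr ÷ 3.518 mg/mL = 17.05514 mL/hr
Volume infused = 17.05514 mL/hr × 1.5 hr = 25.58272 mL
Volume remaining = 500 − 25.58272 = 474.4173 mL
Drug remaining = 474.4173 mL × 3.518 mg/mL = 1669 mg

1669 mg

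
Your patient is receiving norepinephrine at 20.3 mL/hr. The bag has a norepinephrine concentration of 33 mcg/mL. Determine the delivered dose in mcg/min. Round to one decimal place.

Drug rate = 20.3 mL/hr × 33 mcg/mL = 669.9 mcg/hr
669.9 mcg/hr ÷ 60 min/hr = 11.165 mcg/min

11.2 mcg/min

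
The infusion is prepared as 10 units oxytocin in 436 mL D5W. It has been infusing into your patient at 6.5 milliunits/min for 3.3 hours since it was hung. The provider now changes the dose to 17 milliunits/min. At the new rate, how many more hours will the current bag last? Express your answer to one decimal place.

Initial rate:
6.5 milliunits/min × 60 min/hr = 390 milliunits/hr
Concentration = 10 units ÷ 436 mL = 0.02293578 units/mL = 22.93578 milliunits/mL
Rate = 390 milliunits/hr ÷ 22.93578 milliunits/mL = 17.004 mL/hr
Volume infused so far = 17.004 mL/hr × 3.3 hr = 56.1132 mL
Volume remaining = 436 − 56.1132 = 379.8868 mL
New rate:
17 milliunits/min × 60 min/hr = 1020 milliunits/hr
Rate = 1020 milliunits/hr ÷ 22.93578 milliunits/mL = 44.472 mL/hr
Time remaining = 379.8868 mL ÷ 44.472 mL/hr = 8.542157 hr

8.5 hours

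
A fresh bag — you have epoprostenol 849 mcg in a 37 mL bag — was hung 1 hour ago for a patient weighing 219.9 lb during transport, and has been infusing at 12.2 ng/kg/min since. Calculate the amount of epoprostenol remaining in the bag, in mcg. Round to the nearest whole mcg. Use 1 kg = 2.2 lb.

776 mcg

Weight = 219.9 lb ÷ 2.2 lb/kg = 99.95455 kg
Dose = 12.2 ng/kg/min × 99.95455 kg = 1219.445 ng/min
1219.445 ng/min × 60 min/hr = 73166.73 ng/hr
Concentration = 849 mcg ÷ 37 mL = 22.94595 mcg/mL = 22945.95 ng/mL
Rate = 73166.73 ng/hr ÷ 22945.95 ng/mL = 3.188656 mL/hr
Volume infused = 3.188656 mL/hr × 1 hr = 3.188656 mL
Volume remaining = 37 − 3.188656 = 33.81134 mL
Drug remaining = 33.81134 mL × 22945.95 ng/mL = 775833.3 ng = 775.8333 mcg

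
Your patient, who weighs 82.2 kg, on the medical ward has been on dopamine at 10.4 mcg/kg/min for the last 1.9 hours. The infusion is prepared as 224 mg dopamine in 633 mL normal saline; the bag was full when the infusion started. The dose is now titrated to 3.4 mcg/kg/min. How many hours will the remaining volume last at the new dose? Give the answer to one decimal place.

7.5 hours

Initial rate:
Dose = 10.4 mcg/kg/min × 82.2 kg = 854.88 mcg/min
854.88 mcg/min × 60 min/hr = 51292.8 mcg/hr
Concentration = 224 mg ÷ 633 mL = 0.3538705 mg/mL = 353.8705 mcg/mL
Rate = 51292.8 mcg/hr ÷ 353.8705 mcg/mL = 144.948 mL/hr
Volume infused so far = 144.948 mL/hr × 1.9 hr = 275.4011 mL
Volume remaining = 633 − 275.4011 = 357.5989 mL
New rate:
Dose = 3.4 mcg/kg/min × 82.2 kg = 279.48 mcg/min
279.48 mcg/min × 60 min/hr = 16768.8 mcg/hr
Rate = 16768.8 mcg/hr ÷ 353.8705 mcg/mL = 47.38683 mL/hr
Time remaining = 357.5989 mL ÷ 47.38683 mL/hr = 7.546377 hr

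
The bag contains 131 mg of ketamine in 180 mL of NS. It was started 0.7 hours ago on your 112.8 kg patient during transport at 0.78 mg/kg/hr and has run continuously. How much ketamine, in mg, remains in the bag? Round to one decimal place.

Dose = 0.78 mg/kg/hr × 112.8 kg = 87.984 mg/hr
Concentration = 131 mg ÷ 180 mL = 0.7277778 mg/mL
Rate = 87.984 mg/hr ÷ 0.7277778 mg/mL = 120.894 mL/hr
Volume infused = 120.894 mL/hr × 0.7 hr = 84.62583 mL
Volume remaining = 180 − 84.62583 = 95.37417 mL
Drug remaining = 95.37417 mL × 0.7277778 mg/mL = 69.4112 mg

69.4 mg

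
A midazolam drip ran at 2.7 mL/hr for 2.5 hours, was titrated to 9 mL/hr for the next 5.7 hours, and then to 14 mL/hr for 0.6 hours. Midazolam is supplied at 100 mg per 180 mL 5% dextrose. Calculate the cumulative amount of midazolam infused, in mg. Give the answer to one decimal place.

Concentration = 100 mg ÷ 180 mL = 0.5555556 mg/mL
Stage 1: 2.7 mL/hr × 2.5 hr = 6.75 mL → 6.75 mL × 0.5555556 mg/mL = 3.75 mg
Stage 2: 9 mL/hr × 5.7 hr = 51.3 mL → 51.3 mL × 0.5555556 mg/mL = 28.5 mg
Stage 3: 14 mL/hr × 0.6 hr = 8.4 mL → 8.4 mL × 0.5555556 mg/mL = 4.666667 mg
Total = 3.75 + 28.5 + 4.666667 = 36.91667 mg

36.9 mg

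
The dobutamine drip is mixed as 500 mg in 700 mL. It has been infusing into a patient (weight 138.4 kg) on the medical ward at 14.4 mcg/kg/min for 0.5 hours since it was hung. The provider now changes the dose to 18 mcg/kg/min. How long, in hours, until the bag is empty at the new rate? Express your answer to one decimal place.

2.9 hours

Initial rate:
Dose = 14.4 mcg/kg/min × 138.4 kg = 1992.96 mcg/min
1992.96 mcg/min × 60 min/hr = 119577.6 mcg/hr
Concentration = 500 mg ÷ 700 mL = 0.7142857 mg/mL = 714.2857 mcg/mL
Rate = 119577.6 mcg/hr ÷ 714.2857 mcg/mL = 167.4086 mL/hr
Volume infused so far = 167.4086 mL/hr × 0.5 hr = 83.70432 mL
Volume remaining = 700 − 83.70432 = 616.2957 mL
New rate:
Dose = 18 mcg/kg/min × 138.4 kg = 2491.2 mcg/min
2491.2 mcg/min × 60 min/hr = 149472 mcg/hr
Rate = 149472 mcg/hr ÷ 714.2857 mcg/mL = 209.2608 mL/hr
Time remaining = 616.2957 mL ÷ 209.2608 mL/hr = 2.945108 hr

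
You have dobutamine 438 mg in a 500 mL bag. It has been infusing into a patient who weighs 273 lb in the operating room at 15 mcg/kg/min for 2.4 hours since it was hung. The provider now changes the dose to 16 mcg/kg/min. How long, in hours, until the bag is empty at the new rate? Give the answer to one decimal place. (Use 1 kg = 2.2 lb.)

1.4 hours

Initial rate:
Weight = 273 lb ÷ 2.2 lb/kg = 124.0909 kg
Dose = 15 mcg/kg/min × 124.0909 kg = 1861.364 mcg/min
1861.364 mcg/min × 60 min/hr = 111681.8 mcg/hr
Concentration = 438 mg ÷ 500 mL = 0.876 mg/mL = 876 mcg/mL
Rate = 111681.8 mcg/hr ÷ 876 mcg/mL = 127.4907 mL/hr
Volume infused so far = 127.4907 mL/hr × 2.4 hr = 305.9776 mL
Volume remaining = 500 − 305.9776 = 194.0224 mL
New rate:
Dose = 16 mcg/kg/min × 124.0909 kg = 1985.455 mcg/min
1985.455 mcg/min × 60 min/hr = 119127.3 mcg/hr
Rate = 119127.3 mcg/hr ÷ 876 mcg/mL = 135.99 mL/hr
Time remaining = 194.0224 mL ÷ 135.99 mL/hr = 1.42674 hr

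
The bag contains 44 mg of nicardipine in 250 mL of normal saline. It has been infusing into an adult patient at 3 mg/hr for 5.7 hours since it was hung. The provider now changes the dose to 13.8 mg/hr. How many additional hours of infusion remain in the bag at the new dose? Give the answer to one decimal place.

Initial rate:
Concentration = 44 mg ÷ 250 mL = 0.176 mg/mL
Rate = 3 mg/hr ÷ 0.176 mg/mL = 17.04545 mL/hr
Volume infused so far = 17.04545 mL/hr × 5.7 hr = 97.15909 mL
Volume remaining = 250 − 97.15909 = 152.8409 mL
New rate:
Rate = 13.8 mg/hr ÷ 0.176 mg/mL = 78.40909 mL/hr
Time remaining = 152.8409 mL ÷ 78.40909 mL/hr = 1.949275 hr

1.9 hours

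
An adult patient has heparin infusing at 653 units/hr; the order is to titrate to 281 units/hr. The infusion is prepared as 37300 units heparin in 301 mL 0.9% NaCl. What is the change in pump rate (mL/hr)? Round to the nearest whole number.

3 mL/hr

At the current dose:
Concentration = 37300 units ÷ 301 mL = 123.9203 units/mL
Rate = 653 units/hr ÷ 123.9203 units/mL = 5.269517 mL/hr
At the new dose:
Rate = 281 units/hr ÷ 123.9203 units/mL = 2.267587 mL/hr
Change = 2.267587 − 5.269517 = -3.00193 mL/hr → 3.00193 mL/hr decrease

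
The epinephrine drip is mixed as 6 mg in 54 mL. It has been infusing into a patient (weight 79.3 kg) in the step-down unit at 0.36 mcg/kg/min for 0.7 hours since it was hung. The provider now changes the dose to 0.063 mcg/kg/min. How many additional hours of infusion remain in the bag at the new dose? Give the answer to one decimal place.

Initial rate:
Dose = 0.36 mcg/kg/min × 79.3 kg = 28.548 mcg/min
28.548 mcg/min × 60 min/hr = 1712.88 mcg/hr
Concentration = 6 mg ÷ 54 mL = 0.1111111 mg/mL = 111.1111 mcg/mL
Rate = 1712.88 mcg/hr ÷ 111.1111 mcg/mL = 15.41592 mL/hr
Volume infused so far = 15.41592 mL/hr × 0.7 hr = 10.79114 mL
Volume remaining = 54 − 10.79114 = 43.20886 mL
New rate:
Dose = 0.063 mcg/kg/min × 79.3 kg = 4.9959 mcg/min
4.9959 mcg/min × 60 min/hr = 299.754 mcg/hr
Rate = 299.754 mcg/hr ÷ 111.1111 mcg/mL = 2.697786 mL/hr
Time remaining = 43.20886 mL ÷ 2.697786 mL/hr = 16.01641 hr

16.0 hours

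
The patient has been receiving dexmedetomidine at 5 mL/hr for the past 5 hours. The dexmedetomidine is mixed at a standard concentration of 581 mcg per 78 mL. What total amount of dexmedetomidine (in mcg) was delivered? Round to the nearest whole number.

186 mcg

Concentration = 581 mcg ÷ 78 mL = 7.448718 mcg/mL
Drug rate = 5 mL/hr × 7.448718 mcg/mL = 37.24359 mcg/hr
Total = 37.24359 mcg/hr × 5 hr = 186.2179 mcg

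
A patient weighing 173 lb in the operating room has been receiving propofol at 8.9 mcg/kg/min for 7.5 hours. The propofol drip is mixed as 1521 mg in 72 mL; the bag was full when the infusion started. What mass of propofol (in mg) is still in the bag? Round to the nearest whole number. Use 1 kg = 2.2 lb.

1206 mg

Weight = 173 lb ÷ 2.2 lb/kg = 78.63636 kg
Dose = 8.9 mcg/kg/min × 78.63636 kg = 699.8636 mcg/min
699.8636 mcg/min × 60 min/hr = 41991.82 mcg/hr
Concentration = 1521 mg ÷ 72 mL = 21.125 mg/mL = 21125 mcg/mL
Rate = 41991.82 mcg/hr ÷ 21125 mcg/mL = 1.987778 mL/hr
Volume infused = 1.987778 mL/hr × 7.5 hr = 14.90834 mL
Volume remaining = 72 − 14.90834 = 57.09166 mL
Drug remaining = 57.09166 mL × 21125 mcg/mL = 1206061 mcg = 1206.061 mg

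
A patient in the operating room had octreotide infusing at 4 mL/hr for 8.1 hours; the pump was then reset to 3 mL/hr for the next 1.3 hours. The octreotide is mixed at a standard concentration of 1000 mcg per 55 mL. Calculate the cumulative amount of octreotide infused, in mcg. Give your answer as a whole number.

660 mcg

Concentration = 1000 mcg ÷ 55 mL = 18.18182 mcg/mL
Stage 1: 4 mL/hr × 8.1 hr = 32.4 mL → 32.4 mL × 18.18182 mcg/mL = 589.0909 mcg
Stage 2: 3 mL/hr × 1.3 hr = 3.9 mL → 3.9 mL × 18.18182 mcg/mL = 70.90909 mcg
Total = 589.0909 + 70.90909 = 660 mcg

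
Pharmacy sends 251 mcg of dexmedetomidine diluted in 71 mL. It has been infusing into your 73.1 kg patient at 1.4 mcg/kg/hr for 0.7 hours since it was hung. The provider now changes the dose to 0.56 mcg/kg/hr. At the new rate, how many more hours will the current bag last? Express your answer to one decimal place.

Initial rate:
Dose = 1.4 mcg/kg/hr × 73.1 kg = 102.34 mcg/hr
Concentration = 251 mcg ÷ 71 mL = 3.535211 mcg/mL
Rate = 102.34 mcg/hr ÷ 3.535211 mcg/mL = 28.94876 mL/hr
Volume infused so far = 28.94876 mL/hr × 0.7 hr = 20.26414 mL
Volume remaining = 71 − 20.26414 = 50.73586 mL
New rate:
Dose = 0.56 mcg/kg/hr × 73.1 kg = 40.936 mcg/hr
Rate = 40.936 mcg/hr ÷ 3.535211 mcg/mL = 11.57951 mL/hr
Time remaining = 50.73586 mL ÷ 11.57951 mL/hr = 4.381522 hr

4.4 hours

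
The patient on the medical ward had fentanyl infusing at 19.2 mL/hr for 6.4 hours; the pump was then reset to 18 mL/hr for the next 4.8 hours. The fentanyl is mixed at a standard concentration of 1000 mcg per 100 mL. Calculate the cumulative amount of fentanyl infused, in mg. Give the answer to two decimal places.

2.09 mg

Concentration = 1000 mcg ÷ 100 mL = 10 mcg/mL
Stage 1: 19.2 mL/hr × 6.4 hr = 122.88 mL → 122.88 mL × 10 mcg/mL = 1228.8 mcg
Stage 2: 18 mL/hr × 4.8 hr = 86.4 mL → 86.4 mL × 10 mcg/mL = 864 mcg
Total = 1228.8 + 864 = 2092.8 mcg = 2.0928 mg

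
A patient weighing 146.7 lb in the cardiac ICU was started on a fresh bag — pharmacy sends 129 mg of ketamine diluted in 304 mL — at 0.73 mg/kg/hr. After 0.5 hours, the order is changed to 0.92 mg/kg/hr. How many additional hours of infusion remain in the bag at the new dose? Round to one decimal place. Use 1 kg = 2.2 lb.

1.7 hours

Initial rate:
Weight = 146.7 lb ÷ 2.2 lb/kg = 66.68182 kg
Dose = 0.73 mg/kg/hr × 66.68182 kg = 48.67773 mg/hr
Concentration = 129 mg ÷ 304 mL = 0.4243421 mg/mL
Rate = 48.67773 mg/hr ÷ 0.4243421 mg/mL = 114.7134 mL/hr
Volume infused so far = 114.7134 mL/hr × 0.5 hr = 57.3567 mL
Volume remaining = 304 − 57.3567 = 246.6433 mL
New rate:
Dose = 0.92 mg/kg/hr × 66.68182 kg = 61.34727 mg/hr
Rate = 61.34727 mg/hr ÷ 0.4243421 mg/mL = 144.5703 mL/hr
Time remaining = 246.6433 mL ÷ 144.5703 mL/hr = 1.706044 hr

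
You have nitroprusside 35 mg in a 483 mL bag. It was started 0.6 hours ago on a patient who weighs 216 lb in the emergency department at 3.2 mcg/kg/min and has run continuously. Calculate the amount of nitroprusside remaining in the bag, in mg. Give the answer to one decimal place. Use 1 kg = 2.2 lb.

23.7 mg

Weight = 216 lb ÷ 2.2 lb/kg = 98.18182 kg
Dose = 3.2 mcg/kg/min × 98.18182 kg = 314.1818 mcg/min
314.1818 mcg/min × 60 min/hr = 18850.91 mcg/hr
Concentration = 35 mg ÷ 483 mL = 0.07246377 mg/mL = 72.46377 mcg/mL
Rate = 18850.91 mcg/hr ÷ 72.46377 mcg/mL = 260.1425 mL/hr
Volume infused = 260.1425 mL/hr × 0.6 hr = 156.0855 mL
Volume remaining = 483 − 156.0855 = 326.9145 mL
Drug remaining = 326.9145 mL × 72.46377 mcg/mL = 23689.45 mcg = 23.68945 mg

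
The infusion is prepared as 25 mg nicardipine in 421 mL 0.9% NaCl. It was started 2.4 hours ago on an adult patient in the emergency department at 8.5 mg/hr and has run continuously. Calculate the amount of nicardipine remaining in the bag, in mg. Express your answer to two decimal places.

4.60 mg

Concentration = 25 mg ÷ 421 mL = 0.05938242 mg/mL
Rate = 8.5 mg/hr ÷ 0.05938242 mg/mL = 143.14 mL/hr
Volume infused = 143.14 mL/hr × 2.4 hr = 343.536 mL
Volume remaining = 421 − 343.536 = 77.464 mL
Drug remaining = 77.464 mL × 0.05938242 mg/mL = 4.6 mg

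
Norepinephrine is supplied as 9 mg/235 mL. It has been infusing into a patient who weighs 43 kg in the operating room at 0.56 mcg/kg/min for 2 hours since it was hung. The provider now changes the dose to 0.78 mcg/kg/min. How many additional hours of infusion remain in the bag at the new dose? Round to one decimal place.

3.0 hours

Initial rate:
Dose = 0.56 mcg/kg/min × 43 kg = 24.08 mcg/min
24.08 mcg/min × 60 min/hr = 1444.8 mcg/hr
Concentration = 9 mg ÷ 235 mL = 0.03829787 mg/mL = 38.29787 mcg/mL
Rate = 1444.8 mcg/hr ÷ 38.29787 mcg/mL = 37.72533 mL/hr
Volume infused so far = 37.72533 mL/hr × 2 hr = 75.45067 mL
Volume remaining = 235 − 75.45067 = 159.5493 mL
New rate:
Dose = 0.78 mcg/kg/min × 43 kg = 33.54 mcg/min
33.54 mcg/min × 60 min/hr = 2012.4 mcg/hr
Rate = 2012.4 mcg/hr ÷ 38.29787 mcg/mL = 52.546 mL/hr
Time remaining = 159.5493 mL ÷ 52.546 mL/hr = 3.036374 hr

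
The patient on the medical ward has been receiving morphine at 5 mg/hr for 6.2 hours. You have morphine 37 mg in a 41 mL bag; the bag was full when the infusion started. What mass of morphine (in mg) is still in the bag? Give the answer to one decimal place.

6.0 mg

Concentration = 37 mg ÷ 41 mL = 0.902439 mg/mL
Rate = 5 mg/hr ÷ 0.902439 mg/mL = 5.540541 mL/hr
Volume infused = 5.540541 mL/hr × 6.2 hr = 34.35135 mL
Volume remaining = 41 − 34.35135 = 6.648649 mL
Drug remaining = 6.648649 mL × 0.902439 mg/mL = 6 mg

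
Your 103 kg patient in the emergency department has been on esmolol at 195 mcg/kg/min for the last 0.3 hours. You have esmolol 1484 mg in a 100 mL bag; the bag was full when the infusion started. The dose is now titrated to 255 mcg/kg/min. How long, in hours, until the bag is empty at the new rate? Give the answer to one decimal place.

Initial rate:
Dose = 195 mcg/kg/min × 103 kg = 20085 mcg/min
20085 mcg/min × 60 min/hr = 1205100 mcg/hr
Concentration = 1484 mg ÷ 100 mL = 14.84 mg/mL = 14840 mcg/mL
Rate = 1205100 mcg/hr ÷ 14840 mcg/mL = 81.2062 mL/hr
Volume infused so far = 81.2062 mL/hr × 0.3 hr = 24.36186 mL
Volume remaining = 100 − 24.36186 = 75.63814 mL
New rate:
Dose = 255 mcg/kg/min × 103 kg = 26265 mcg/min
26265 mcg/min × 60 min/hr = 1575900 mcg/hr
Rate = 1575900 mcg/hr ÷ 14840 mcg/mL = 106.1927 mL/hr
Time remaining = 75.63814 mL ÷ 106.1927 mL/hr = 0.7122724 hr

0.7 hours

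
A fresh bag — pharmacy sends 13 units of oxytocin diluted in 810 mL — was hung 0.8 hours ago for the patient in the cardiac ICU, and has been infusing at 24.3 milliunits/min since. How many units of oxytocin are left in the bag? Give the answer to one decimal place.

11.8 units

24.3 milliunits/min × 60 min/hr = 1458 milliunits/hr
Concentration = 13 units ÷ 810 mL = 0.01604938 units/mL = 16.04938 milliunits/mL
Rate = 1458 milliunits/hr ÷ 16.04938 milliunits/mL = 90.84462 mL/hr
Volume infused = 90.84462 mL/hr × 0.8 hr = 72.67569 mL
Volume remaining = 810 − 72.67569 = 737.3243 mL
Drug remaining = 737.3243 mL × 16.04938 milliunits/mL = 11833.6 milliunits = 11.8336 units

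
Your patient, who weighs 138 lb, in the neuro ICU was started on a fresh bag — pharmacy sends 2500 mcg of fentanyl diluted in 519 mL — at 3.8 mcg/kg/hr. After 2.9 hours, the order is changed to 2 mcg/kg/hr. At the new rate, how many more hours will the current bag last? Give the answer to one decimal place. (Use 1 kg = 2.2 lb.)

14.4 hours

Initial rate:
Weight = 138 lb ÷ 2.2 lb/kg = 62.72727 kg
Dose = 3.8 mcg/kg/hr × 62.72727 kg = 238.3636 mcg/hr
Concentration = 2500 mcg ÷ 519 mL = 4.816956 mcg/mL
Rate = 238.3636 mcg/hr ÷ 4.816956 mcg/mL = 49.48429 mL/hr
Volume infused so far = 49.48429 mL/hr × 2.9 hr = 143.5044 mL
Volume remaining = 519 − 143.5044 = 375.4956 mL
New rate:
Dose = 2 mcg/kg/hr × 62.72727 kg = 125.4545 mcg/hr
Rate = 125.4545 mcg/hr ÷ 4.816956 mcg/mL = 26.04436 mL/hr
Time remaining = 375.4956 mL ÷ 26.04436 mL/hr = 14.41754 hr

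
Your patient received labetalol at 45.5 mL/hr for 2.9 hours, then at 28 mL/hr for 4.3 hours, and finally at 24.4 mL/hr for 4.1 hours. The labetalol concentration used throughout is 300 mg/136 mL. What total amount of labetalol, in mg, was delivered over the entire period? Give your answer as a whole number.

Concentration = 300 mg ÷ 136 mL = 2.205882 mg/mL
Stage 1: 45.5 mL/hr × 2.9 hr = 131.95 mL → 131.95 mL × 2.205882 mg/mL = 291.0662 mg
Stage 2: 28 mL/hr × 4.3 hr = 120.4 mL → 120.4 mL × 2.205882 mg/mL = 265.5882 mg
Stage 3: 24.4 mL/hr × 4.1 hr = 100.04 mL → 100.04 mL × 2.205882 mg/mL = 220.6765 mg
Total = 291.0662 + 265.5882 + 220.6765 = 777.3309 mg

777 mg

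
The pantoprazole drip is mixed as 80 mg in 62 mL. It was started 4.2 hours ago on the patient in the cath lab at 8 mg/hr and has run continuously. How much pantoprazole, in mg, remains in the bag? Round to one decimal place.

46.4 mg

Concentration = 80 mg ÷ 62 mL = 1.290323 mg/mL
Rate = 8 mg/hr ÷ 1.290323 mg/mL = 6.2 mL/hr
Volume infused = 6.2 mL/hr × 4.2 hr = 26.04 mL
Volume remaining = 62 − 26.04 = 35.96 mL
Drug remaining = 35.96 mL × 1.290323 mg/mL = 46.4 mg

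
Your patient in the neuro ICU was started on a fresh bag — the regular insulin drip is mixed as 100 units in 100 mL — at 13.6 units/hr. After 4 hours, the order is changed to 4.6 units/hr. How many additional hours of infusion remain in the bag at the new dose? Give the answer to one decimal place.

Initial rate:
Concentration = 100 units ÷ 100 mL = 1 units/mL
Rate = 13.6 units/hr ÷ 1 units/mL = 13.6 mL/hr
Volume infused so far = 13.6 mL/hr × 4 hr = 54.4 mL
Volume remaining = 100 − 54.4 = 45.6 mL
New rate:
Rate = 4.6 units/hr ÷ 1 units/mL = 4.6 mL/hr
Time remaining = 45.6 mL ÷ 4.6 mL/hr = 9.913043 hr

9.9 hours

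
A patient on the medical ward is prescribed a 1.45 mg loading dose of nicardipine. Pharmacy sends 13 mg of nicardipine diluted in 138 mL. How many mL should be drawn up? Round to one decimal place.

Concentration = 13 mg ÷ 138 mL = 0.0942029 mg/mL
Volume = 1.45 mg ÷ 0.0942029 mg/mL = 15.39231 mL

15.4 mL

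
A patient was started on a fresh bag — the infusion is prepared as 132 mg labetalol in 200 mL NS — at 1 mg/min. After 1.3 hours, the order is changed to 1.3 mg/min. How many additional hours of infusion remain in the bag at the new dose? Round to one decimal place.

0.7 hours

Initial rate:
1 mg/min × 60 min/hr = 60 mg/hr
Concentration = 132 mg ÷ 200 mL = 0.66 mg/mL
Rate = 60 mg/hr ÷ 0.66 mg/mL = 90.90909 mL/hr
Volume infused so far = 90.90909 mL/hr × 1.3 hr = 118.1818 mL
Volume remaining = 200 − 118.1818 = 81.81818 mL
New rate:
1.3 mg/min × 60 min/hr = 78 mg/hr
Rate = 78 mg/hr ÷ 0.66 mg/mL = 118.1818 mL/hr
Time remaining = 81.81818 mL ÷ 118.1818 mL/hr = 0.6923077 hr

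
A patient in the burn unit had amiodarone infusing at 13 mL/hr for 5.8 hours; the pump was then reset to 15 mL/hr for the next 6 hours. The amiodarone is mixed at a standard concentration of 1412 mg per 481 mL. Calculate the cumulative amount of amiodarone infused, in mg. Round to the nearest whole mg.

486 mg

Concentration = 1412 mg ÷ 481 mL = 2.935551 mg/mL
Stage 1: 13 mL/hr × 5.8 hr = 75.4 mL → 75.4 mL × 2.935551 mg/mL = 221.3405 mg
Stage 2: 15 mL/hr × 6 hr = 90 mL → 90 mL × 2.935551 mg/mL = 264.1996 mg
Total = 221.3405 + 264.1996 = 485.5401 mg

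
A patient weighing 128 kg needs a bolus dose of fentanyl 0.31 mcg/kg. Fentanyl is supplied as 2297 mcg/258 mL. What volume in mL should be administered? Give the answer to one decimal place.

4.5 mL

Dose = 0.31 mcg/kg × 128 kg = 39.68 mcg
Concentration = 2297 mcg ÷ 258 mL = 8.903101 mcg/mL
Volume = 39.68 mcg ÷ 8.903101 mcg/mL = 4.456874 mL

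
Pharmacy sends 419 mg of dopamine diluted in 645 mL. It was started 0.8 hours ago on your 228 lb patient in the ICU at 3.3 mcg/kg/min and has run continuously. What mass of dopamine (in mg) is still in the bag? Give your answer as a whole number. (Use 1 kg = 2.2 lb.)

Weight = 228 lb ÷ 2.2 lb/kg = 103.6364 kg
Dose = 3.3 mcg/kg/min × 103.6364 kg = 342 mcg/min
342 mcg/min × 60 min/hr = 20520 mcg/hr
Concentration = 419 mg ÷ 645 mL = 0.6496124 mg/mL = 649.6124 mcg/mL
Rate = 20520 mcg/hr ÷ 649.6124 mcg/mL = 31.58807 mL/hr
Volume infused = 31.58807 mL/hr × 0.8 hr = 25.27045 mL
Volume remaining = 645 − 25.27045 = 619.7295 mL
Drug remaining = 619.7295 mL × 649.6124 mcg/mL = 402584 mcg = 402.584 mg

403 mg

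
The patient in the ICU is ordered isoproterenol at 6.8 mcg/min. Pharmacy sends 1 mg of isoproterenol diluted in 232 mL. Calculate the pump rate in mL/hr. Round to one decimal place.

94.7 mL/hr

6.8 mcg/min × 60 min/hr = 408 mcg/hr
Concentration = 1 mg ÷ 232 mL = 0.004310345 mg/mL = 4.310345 mcg/mL
Rate = 408 mcg/hr ÷ 4.310345 mcg/mL = 94.656 mL/hr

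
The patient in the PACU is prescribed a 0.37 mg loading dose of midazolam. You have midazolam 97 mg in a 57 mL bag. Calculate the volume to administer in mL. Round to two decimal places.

0.22 mL

Concentration = 97 mg ÷ 57 mL = 1.701754 mg/mL
Volume = 0.37 mg ÷ 1.701754 mg/mL = 0.2174227 mL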